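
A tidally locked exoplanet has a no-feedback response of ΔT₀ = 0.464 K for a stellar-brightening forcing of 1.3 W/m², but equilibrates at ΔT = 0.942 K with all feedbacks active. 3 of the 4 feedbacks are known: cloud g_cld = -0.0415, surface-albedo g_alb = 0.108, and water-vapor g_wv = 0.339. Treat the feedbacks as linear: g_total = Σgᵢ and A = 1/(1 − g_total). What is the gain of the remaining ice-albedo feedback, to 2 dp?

Amplification A = ΔT/ΔT₀ = 0.942/0.464 = 2.03.
Total gain g = 1 − 1/A = 1 − 1/2.03 = 0.5074.
Known gains sum to -0.0415 + 0.108 + 0.339 = 0.4055.
g_ice = 0.5074 − 0.4055 = 0.10.

0.10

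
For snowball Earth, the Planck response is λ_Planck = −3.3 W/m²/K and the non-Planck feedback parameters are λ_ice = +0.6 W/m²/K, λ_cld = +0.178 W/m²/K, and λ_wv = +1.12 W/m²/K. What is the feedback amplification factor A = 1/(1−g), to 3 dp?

Convert to gains: g_ice = 0.6/3.3 = 0.1818; g_cld = 0.178/3.3 = 0.05394; g_wv = 1.12/3.3 = 0.3394.
Total gain g = 0.57514.
A = 1/(1 − 0.57514) = 2.354.

2.354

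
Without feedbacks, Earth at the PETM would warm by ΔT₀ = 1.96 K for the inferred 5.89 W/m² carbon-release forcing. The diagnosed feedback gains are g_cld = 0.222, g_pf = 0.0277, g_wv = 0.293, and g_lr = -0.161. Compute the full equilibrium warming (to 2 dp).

3.17 K

Total gain g = 0.222 + 0.0277 + 0.293 − 0.161 = 0.3817.
Amplification A = 1/(1 − 0.3817) = 1.617.
ΔT = 1.96 × 1.617 = 3.17 K.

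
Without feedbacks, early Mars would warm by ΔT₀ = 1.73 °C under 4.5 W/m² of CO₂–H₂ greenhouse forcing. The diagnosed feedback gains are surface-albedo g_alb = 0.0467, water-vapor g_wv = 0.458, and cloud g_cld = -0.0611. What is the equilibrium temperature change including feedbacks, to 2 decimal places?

Total gain g = 0.0467 + 0.458 − 0.0611 = 0.4436.
Amplification A = 1/(1 − 0.4436) = 1.797.
ΔT = 1.73 × 1.797 = 3.11 °C.

3.11 °C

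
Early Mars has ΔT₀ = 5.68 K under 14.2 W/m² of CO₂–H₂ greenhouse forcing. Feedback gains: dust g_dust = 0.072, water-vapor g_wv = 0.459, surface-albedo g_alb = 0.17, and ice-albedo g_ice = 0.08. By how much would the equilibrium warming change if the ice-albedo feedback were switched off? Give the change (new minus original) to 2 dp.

-6.94 K

Original: g = 0.781, ΔT = 5.68/(1−0.781) = 25.9361 K.
Without ice-albedo: g' = 0.701, ΔT' = 5.68/(1−0.701) = 18.9967 K.
Change = 18.9967 − 25.9361 = -6.94 K.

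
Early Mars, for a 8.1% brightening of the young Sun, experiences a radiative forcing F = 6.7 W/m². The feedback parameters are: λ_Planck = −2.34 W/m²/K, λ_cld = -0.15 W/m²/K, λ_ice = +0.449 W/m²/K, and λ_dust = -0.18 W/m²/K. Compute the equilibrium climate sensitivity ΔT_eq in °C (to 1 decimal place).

3.0 °C

Net feedback parameter λ = (−2.34) + (-0.15) + (+0.449) + (-0.18) = -2.221 W/m²/K.
ΔT = −F/λ = −6.7/(-2.221) = 3.0 °C.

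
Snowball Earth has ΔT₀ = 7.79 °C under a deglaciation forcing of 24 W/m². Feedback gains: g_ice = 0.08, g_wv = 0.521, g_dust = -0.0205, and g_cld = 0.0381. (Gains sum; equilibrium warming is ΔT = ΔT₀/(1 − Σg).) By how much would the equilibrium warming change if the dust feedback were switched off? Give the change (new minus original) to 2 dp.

Original: g = 0.6186, ΔT = 7.79/(1−0.6186) = 20.4248 °C.
Without dust: g' = 0.6391, ΔT' = 7.79/(1−0.6391) = 21.5849 °C.
Change = 21.5849 − 20.4248 = 1.16 °C.

1.16 °C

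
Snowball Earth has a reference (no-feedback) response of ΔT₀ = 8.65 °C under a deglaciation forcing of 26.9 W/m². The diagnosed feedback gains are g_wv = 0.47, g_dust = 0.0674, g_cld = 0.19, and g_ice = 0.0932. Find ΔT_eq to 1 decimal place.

Total gain g = 0.47 + 0.0674 + 0.19 + 0.0932 = 0.8206.
Amplification A = 1/(1 − 0.8206) = 5.574.
ΔT = 8.65 × 5.574 = 48.2 °C.

48.2 °C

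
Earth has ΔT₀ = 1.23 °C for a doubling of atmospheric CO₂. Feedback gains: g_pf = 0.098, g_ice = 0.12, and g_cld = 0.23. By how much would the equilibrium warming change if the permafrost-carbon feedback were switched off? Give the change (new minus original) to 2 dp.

-0.34 °C

Original: g = 0.448, ΔT = 1.23/(1−0.448) = 2.2283 °C.
Without permafrost-carbon: g' = 0.35, ΔT' = 1.23/(1−0.35) = 1.8923 °C.
Change = 1.8923 − 2.2283 = -0.34 °C.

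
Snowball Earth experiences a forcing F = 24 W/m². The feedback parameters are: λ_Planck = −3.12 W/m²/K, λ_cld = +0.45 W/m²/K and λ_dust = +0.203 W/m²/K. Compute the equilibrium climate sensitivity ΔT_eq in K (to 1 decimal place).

9.7 K

Net feedback parameter λ = (−3.12) + (+0.45) + (+0.203) = -2.467 W/m²/K.
ΔT = −F/λ = −24/(-2.467) = 9.7 K.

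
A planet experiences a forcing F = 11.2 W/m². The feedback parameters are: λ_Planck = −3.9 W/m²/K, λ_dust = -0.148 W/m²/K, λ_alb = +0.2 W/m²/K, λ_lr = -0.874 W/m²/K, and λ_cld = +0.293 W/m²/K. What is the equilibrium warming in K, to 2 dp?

2.53 K

Net feedback parameter λ = (−3.9) + (-0.148) + (+0.2) + (-0.874) + (+0.293) = -4.429 W/m²/K.
ΔT = −F/λ = −11.2/(-4.429) = 2.53 K.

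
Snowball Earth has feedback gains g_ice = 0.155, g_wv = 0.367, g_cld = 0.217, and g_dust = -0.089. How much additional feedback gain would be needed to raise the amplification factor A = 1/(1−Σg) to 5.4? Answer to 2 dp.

Current total gain = 0.65.
Target gain for A = 5.4: g* = 1 − 1/5.4 = 0.8148.
Additional gain needed = 0.8148 − 0.65 = 0.16.

0.16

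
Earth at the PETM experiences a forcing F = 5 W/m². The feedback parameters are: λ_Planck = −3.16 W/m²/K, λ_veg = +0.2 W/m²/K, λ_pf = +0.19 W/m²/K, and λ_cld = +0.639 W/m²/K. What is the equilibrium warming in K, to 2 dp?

Net feedback parameter λ = (−3.16) + (+0.2) + (+0.19) + (+0.639) = -2.131 W/m²/K.
ΔT = −F/λ = −5/(-2.131) = 2.35 K.

2.35 K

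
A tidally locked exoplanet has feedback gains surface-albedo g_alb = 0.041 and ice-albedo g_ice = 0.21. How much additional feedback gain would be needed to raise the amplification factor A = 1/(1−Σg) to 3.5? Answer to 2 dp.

0.46

Current total gain = 0.251.
Target gain for A = 3.5: g* = 1 − 1/3.5 = 0.7143.
Additional gain needed = 0.7143 − 0.251 = 0.46.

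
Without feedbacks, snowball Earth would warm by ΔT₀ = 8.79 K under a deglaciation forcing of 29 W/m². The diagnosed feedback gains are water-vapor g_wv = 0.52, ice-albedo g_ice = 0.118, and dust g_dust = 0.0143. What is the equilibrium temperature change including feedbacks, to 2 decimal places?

25.28 K

Total gain g = 0.52 + 0.118 + 0.0143 = 0.6523.
Amplification A = 1/(1 − 0.6523) = 2.876.
ΔT = 8.79 × 2.876 = 25.28 K.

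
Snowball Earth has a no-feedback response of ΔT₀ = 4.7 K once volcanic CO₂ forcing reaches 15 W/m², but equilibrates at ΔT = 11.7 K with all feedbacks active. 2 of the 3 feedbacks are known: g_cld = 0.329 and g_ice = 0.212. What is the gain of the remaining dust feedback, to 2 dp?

0.06

Amplification A = ΔT/ΔT₀ = 11.7/4.7 = 2.489.
Total gain g = 1 − 1/A = 1 − 1/2.489 = 0.5982.
Known gains sum to 0.329 + 0.212 = 0.541.
g_dust = 0.5982 − 0.541 = 0.06.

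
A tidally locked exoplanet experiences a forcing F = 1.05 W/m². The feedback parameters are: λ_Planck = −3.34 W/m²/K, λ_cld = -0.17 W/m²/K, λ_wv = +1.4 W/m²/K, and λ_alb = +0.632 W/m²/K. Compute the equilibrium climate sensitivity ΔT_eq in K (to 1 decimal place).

Net feedback parameter λ = (−3.34) + (-0.17) + (+1.4) + (+0.632) = -1.478 W/m²/K.
ΔT = −F/λ = −1.05/(-1.478) = 0.7 K.

0.7 K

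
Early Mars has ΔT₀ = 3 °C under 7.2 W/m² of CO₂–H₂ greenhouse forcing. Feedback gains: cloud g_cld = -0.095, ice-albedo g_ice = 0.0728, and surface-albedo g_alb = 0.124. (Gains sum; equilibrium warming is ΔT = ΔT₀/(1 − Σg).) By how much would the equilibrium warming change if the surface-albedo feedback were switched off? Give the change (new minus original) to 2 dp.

Original: g = 0.1018, ΔT = 3/(1−0.1018) = 3.3400 °C.
Without surface-albedo: g' = -0.0222, ΔT' = 3/(1+0.0222) = 2.9348 °C.
Change = 2.9348 − 3.3400 = -0.41 °C.

-0.41 °C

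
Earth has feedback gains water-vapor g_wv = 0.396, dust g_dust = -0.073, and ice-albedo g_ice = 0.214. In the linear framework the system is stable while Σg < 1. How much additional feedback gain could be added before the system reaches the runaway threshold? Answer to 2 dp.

0.46

Current total gain = 0.396 − 0.073 + 0.214 = 0.537.
Margin to runaway = 1 − 0.537 = 0.46.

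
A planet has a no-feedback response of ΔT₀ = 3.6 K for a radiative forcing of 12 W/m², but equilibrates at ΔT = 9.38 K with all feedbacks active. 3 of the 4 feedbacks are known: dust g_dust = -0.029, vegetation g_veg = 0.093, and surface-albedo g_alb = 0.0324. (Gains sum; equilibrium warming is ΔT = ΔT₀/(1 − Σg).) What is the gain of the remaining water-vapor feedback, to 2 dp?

Amplification A = ΔT/ΔT₀ = 9.38/3.6 = 2.606.
Total gain g = 1 − 1/A = 1 − 1/2.606 = 0.6163.
Known gains sum to -0.029 + 0.093 + 0.0324 = 0.0964.
g_wv = 0.6163 − 0.0964 = 0.52.

0.52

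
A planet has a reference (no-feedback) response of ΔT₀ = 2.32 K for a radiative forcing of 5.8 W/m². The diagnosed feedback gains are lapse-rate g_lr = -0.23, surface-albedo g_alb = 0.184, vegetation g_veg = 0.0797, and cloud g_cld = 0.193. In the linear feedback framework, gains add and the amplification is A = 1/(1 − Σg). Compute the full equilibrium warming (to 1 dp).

3.0 K

Total gain g = -0.23 + 0.184 + 0.0797 + 0.193 = 0.2267.
Amplification A = 1/(1 − 0.2267) = 1.293.
ΔT = 2.32 × 1.293 = 3.0 K.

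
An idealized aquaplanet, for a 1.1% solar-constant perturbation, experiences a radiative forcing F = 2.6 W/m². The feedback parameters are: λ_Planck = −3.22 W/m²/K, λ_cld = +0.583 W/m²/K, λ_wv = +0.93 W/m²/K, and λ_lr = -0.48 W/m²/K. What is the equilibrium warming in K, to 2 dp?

Net feedback parameter λ = (−3.22) + (+0.583) + (+0.93) + (-0.48) = -2.187 W/m²/K.
ΔT = −F/λ = −2.6/(-2.187) = 1.19 K.

1.19 K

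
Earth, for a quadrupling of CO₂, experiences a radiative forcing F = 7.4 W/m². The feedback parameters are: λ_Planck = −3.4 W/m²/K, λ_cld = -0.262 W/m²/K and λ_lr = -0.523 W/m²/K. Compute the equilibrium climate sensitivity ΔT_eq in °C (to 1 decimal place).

Net feedback parameter λ = (−3.4) + (-0.262) + (-0.523) = -4.185 W/m²/K.
ΔT = −F/λ = −7.4/(-4.185) = 1.8 °C.

1.8 °C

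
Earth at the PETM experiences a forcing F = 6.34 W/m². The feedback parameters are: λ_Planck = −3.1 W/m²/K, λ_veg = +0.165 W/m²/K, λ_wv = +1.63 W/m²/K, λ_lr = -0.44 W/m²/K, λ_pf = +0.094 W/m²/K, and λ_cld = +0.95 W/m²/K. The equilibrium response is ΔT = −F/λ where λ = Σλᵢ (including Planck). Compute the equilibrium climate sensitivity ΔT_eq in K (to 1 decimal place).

Net feedback parameter λ = (−3.1) + (+0.165) + (+1.63) + (-0.44) + (+0.094) + (+0.95) = -0.701 W/m²/K.
ΔT = −F/λ = −6.34/(-0.701) = 9.0 K.

9.0 K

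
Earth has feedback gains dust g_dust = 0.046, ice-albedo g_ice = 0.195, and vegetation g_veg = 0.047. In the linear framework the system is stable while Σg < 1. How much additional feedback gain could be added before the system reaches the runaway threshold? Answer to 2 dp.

Current total gain = 0.046 + 0.195 + 0.047 = 0.288.
Margin to runaway = 1 − 0.288 = 0.71.

0.71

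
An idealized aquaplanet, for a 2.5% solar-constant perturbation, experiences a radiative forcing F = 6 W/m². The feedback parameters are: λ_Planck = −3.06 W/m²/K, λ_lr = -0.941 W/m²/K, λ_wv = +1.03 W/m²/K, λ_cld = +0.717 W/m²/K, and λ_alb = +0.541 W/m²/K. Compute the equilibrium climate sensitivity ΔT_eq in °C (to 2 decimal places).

Net feedback parameter λ = (−3.06) + (-0.941) + (+1.03) + (+0.717) + (+0.541) = -1.713 W/m²/K.
ΔT = −F/λ = −6/(-1.713) = 3.50 °C.

3.50 °C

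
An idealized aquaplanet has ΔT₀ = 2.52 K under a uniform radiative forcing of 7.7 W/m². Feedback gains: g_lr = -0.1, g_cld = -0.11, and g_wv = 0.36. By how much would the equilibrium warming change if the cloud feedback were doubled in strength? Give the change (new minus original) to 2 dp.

Original: g = 0.15, ΔT = 2.52/(1−0.15) = 2.9647 K.
With doubled cloud: g' = 0.04, ΔT' = 2.52/(1−0.04) = 2.6250 K.
Change = 2.6250 − 2.9647 = -0.34 K.

-0.34 K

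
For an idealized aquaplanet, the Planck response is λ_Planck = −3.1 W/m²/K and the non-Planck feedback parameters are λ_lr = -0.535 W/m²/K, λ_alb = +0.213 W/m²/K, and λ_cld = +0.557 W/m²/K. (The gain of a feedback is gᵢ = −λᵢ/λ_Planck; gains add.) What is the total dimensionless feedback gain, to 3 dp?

Convert to gains: g_lr = -0.535/3.1 = -0.1726; g_alb = 0.213/3.1 = 0.06871; g_cld = 0.557/3.1 = 0.1797.
Total gain g = 0.07581.

0.076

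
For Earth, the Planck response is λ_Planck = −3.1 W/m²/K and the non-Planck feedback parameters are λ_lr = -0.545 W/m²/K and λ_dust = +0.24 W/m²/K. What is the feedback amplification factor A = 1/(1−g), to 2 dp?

0.91

Convert to gains: g_lr = -0.545/3.1 = -0.1758; g_dust = 0.24/3.1 = 0.07742.
Total gain g = -0.09838.
A = 1/(1 + 0.09838) = 0.91.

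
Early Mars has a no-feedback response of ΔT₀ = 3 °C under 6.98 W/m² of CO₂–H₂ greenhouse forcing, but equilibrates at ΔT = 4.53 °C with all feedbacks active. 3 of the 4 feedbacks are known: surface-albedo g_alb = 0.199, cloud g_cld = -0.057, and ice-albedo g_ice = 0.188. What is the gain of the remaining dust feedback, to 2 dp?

Amplification A = ΔT/ΔT₀ = 4.53/3 = 1.51.
Total gain g = 1 − 1/A = 1 − 1/1.51 = 0.3377.
Known gains sum to 0.199 − 0.057 + 0.188 = 0.33.
g_dust = 0.3377 − 0.33 = 0.01.

0.01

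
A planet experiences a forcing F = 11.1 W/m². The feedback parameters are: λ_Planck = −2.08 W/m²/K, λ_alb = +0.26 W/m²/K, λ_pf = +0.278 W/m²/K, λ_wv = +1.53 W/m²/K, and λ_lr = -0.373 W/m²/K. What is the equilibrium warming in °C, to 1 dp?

28.8 °C

Net feedback parameter λ = (−2.08) + (+0.26) + (+0.278) + (+1.53) + (-0.373) = -0.385 W/m²/K.
ΔT = −F/λ = −11.1/(-0.385) = 28.8 °C.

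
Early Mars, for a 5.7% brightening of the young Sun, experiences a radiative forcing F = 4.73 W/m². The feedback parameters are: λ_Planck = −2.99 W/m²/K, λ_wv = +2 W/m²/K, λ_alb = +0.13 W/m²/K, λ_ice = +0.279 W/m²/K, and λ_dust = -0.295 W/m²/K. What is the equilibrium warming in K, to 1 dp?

5.4 K

Net feedback parameter λ = (−2.99) + (+2) + (+0.13) + (+0.279) + (-0.295) = -0.876 W/m²/K.
ΔT = −F/λ = −4.73/(-0.876) = 5.4 K.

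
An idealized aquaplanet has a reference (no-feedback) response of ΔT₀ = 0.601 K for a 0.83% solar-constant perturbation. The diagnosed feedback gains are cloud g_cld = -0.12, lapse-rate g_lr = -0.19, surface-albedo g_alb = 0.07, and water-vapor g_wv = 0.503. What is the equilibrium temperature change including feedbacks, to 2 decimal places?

Total gain g = -0.12 − 0.19 + 0.07 + 0.503 = 0.263.
Amplification A = 1/(1 − 0.263) = 1.357.
ΔT = 0.601 × 1.357 = 0.82 K.

0.82 K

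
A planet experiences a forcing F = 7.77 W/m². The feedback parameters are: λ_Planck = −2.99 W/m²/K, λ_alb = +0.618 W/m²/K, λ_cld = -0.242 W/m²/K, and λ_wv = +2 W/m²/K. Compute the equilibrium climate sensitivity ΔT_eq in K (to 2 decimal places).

Net feedback parameter λ = (−2.99) + (+0.618) + (-0.242) + (+2) = -0.614 W/m²/K.
ΔT = −F/λ = −7.77/(-0.614) = 12.65 K.

12.65 K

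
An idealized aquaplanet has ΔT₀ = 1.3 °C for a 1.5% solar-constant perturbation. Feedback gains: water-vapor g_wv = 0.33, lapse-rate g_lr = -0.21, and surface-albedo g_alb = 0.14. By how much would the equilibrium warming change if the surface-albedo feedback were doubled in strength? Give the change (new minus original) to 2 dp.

0.41 °C

Original: g = 0.26, ΔT = 1.3/(1−0.26) = 1.7568 °C.
With doubled surface-albedo: g' = 0.4, ΔT' = 1.3/(1−0.4) = 2.1667 °C.
Change = 2.1667 − 1.7568 = 0.41 °C.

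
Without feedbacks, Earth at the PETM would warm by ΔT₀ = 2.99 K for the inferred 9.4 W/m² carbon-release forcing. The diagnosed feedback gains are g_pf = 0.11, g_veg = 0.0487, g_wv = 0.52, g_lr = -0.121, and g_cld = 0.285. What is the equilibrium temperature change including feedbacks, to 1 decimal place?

Total gain g = 0.11 + 0.0487 + 0.52 − 0.121 + 0.285 = 0.8427.
Amplification A = 1/(1 − 0.8427) = 6.357.
ΔT = 2.99 × 6.357 = 19.0 K.

19.0 K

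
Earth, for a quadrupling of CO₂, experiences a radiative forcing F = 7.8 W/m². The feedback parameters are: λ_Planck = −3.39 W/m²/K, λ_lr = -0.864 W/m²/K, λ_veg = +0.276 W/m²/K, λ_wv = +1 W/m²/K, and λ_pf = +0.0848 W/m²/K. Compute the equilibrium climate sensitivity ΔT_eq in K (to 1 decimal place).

2.7 K

Net feedback parameter λ = (−3.39) + (-0.864) + (+0.276) + (+1) + (+0.0848) = -2.8932 W/m²/K.
ΔT = −F/λ = −7.8/(-2.8932) = 2.7 K.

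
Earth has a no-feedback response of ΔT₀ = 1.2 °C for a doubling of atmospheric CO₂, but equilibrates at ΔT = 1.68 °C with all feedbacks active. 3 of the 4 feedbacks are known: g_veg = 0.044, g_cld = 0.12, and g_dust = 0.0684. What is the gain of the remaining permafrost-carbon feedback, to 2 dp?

Amplification A = ΔT/ΔT₀ = 1.68/1.2 = 1.4.
Total gain g = 1 − 1/A = 1 − 1/1.4 = 0.2857.
Known gains sum to 0.044 + 0.12 + 0.0684 = 0.2324.
g_pf = 0.2857 − 0.2324 = 0.05.

0.05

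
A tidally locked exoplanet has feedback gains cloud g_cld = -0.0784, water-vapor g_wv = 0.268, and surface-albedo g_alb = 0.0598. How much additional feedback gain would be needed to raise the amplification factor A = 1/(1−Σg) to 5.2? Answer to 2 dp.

Current total gain = 0.2494.
Target gain for A = 5.2: g* = 1 − 1/5.2 = 0.8077.
Additional gain needed = 0.8077 − 0.2494 = 0.56.

0.56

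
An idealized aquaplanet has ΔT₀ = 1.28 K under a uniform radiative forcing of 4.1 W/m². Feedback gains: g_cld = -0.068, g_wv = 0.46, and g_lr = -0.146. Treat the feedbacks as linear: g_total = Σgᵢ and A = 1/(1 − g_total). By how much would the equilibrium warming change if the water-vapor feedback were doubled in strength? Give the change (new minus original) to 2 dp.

2.66 K

Original: g = 0.246, ΔT = 1.28/(1−0.246) = 1.6976 K.
With doubled water-vapor: g' = 0.706, ΔT' = 1.28/(1−0.706) = 4.3537 K.
Change = 4.3537 − 1.6976 = 2.66 K.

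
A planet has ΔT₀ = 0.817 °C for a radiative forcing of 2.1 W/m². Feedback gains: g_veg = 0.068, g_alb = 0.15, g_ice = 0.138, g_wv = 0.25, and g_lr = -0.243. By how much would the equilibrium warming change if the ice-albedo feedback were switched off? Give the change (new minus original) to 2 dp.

Original: g = 0.363, ΔT = 0.817/(1−0.363) = 1.2826 °C.
Without ice-albedo: g' = 0.225, ΔT' = 0.817/(1−0.225) = 1.0542 °C.
Change = 1.0542 − 1.2826 = -0.23 °C.

-0.23 °C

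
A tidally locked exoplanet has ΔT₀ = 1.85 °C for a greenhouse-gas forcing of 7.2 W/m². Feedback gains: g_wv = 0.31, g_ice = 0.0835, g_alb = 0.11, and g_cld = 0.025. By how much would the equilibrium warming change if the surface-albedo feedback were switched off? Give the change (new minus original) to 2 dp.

Original: g = 0.5285, ΔT = 1.85/(1−0.5285) = 3.9236 °C.
Without surface-albedo: g' = 0.4185, ΔT' = 1.85/(1−0.4185) = 3.1814 °C.
Change = 3.1814 − 3.9236 = -0.74 °C.

-0.74 °C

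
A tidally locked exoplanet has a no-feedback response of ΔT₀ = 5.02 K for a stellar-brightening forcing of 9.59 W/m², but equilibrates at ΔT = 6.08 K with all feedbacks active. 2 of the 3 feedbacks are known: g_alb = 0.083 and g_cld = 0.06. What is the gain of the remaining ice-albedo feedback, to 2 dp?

0.03

Amplification A = ΔT/ΔT₀ = 6.08/5.02 = 1.211.
Total gain g = 1 − 1/A = 1 − 1/1.211 = 0.1742.
Known gains sum to 0.083 + 0.06 = 0.143.
g_ice = 0.1742 − 0.143 = 0.03.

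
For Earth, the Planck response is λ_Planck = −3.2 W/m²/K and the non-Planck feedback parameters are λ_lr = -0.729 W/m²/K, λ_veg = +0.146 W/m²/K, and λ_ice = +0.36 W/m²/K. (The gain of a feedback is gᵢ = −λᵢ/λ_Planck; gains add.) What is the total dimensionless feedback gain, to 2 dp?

-0.07

Convert to gains: g_lr = -0.729/3.2 = -0.2278; g_veg = 0.146/3.2 = 0.04562; g_ice = 0.36/3.2 = 0.1125.
Total gain g = -0.06968.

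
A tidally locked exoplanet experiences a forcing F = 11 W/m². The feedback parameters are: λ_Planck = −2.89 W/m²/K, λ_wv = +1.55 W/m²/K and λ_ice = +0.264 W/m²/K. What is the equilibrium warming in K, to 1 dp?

Net feedback parameter λ = (−2.89) + (+1.55) + (+0.264) = -1.076 W/m²/K.
ΔT = −F/λ = −11/(-1.076) = 10.2 K.

10.2 K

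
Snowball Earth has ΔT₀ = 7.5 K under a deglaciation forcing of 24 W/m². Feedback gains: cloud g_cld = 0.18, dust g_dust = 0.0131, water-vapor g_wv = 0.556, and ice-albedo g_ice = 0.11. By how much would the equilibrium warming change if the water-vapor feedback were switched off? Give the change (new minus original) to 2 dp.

Original: g = 0.8591, ΔT = 7.5/(1−0.8591) = 53.2292 K.
Without water-vapor: g' = 0.3031, ΔT' = 7.5/(1−0.3031) = 10.7619 K.
Change = 10.7619 − 53.2292 = -42.47 K.

-42.47 K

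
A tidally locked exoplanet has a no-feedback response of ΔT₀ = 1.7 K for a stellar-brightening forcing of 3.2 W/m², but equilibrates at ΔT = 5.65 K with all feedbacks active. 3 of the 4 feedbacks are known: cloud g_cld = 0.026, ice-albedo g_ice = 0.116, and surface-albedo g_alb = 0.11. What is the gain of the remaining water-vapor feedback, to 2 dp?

0.45

Amplification A = ΔT/ΔT₀ = 5.65/1.7 = 3.324.
Total gain g = 1 − 1/A = 1 − 1/3.324 = 0.6992.
Known gains sum to 0.026 + 0.116 + 0.11 = 0.252.
g_wv = 0.6992 − 0.252 = 0.45.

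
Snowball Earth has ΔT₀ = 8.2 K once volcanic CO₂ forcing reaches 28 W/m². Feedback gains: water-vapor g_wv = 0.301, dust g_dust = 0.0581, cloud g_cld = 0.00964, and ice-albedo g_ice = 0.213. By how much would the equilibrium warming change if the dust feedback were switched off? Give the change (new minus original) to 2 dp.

-2.39 K

Original: g = 0.58174, ΔT = 8.2/(1−0.58174) = 19.6050 K.
Without dust: g' = 0.52364, ΔT' = 8.2/(1−0.52364) = 17.2139 K.
Change = 17.2139 − 19.6050 = -2.39 K.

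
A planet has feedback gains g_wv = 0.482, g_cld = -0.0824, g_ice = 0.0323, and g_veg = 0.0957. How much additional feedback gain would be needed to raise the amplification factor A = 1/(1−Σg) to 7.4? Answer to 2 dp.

Current total gain = 0.5276.
Target gain for A = 7.4: g* = 1 − 1/7.4 = 0.8649.
Additional gain needed = 0.8649 − 0.5276 = 0.34.

0.34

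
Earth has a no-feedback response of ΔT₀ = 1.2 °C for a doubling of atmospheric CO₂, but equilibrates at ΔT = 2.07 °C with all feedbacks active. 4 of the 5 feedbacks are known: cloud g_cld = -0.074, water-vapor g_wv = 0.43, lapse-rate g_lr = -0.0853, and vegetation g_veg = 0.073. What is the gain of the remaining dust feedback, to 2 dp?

Amplification A = ΔT/ΔT₀ = 2.07/1.2 = 1.725.
Total gain g = 1 − 1/A = 1 − 1/1.725 = 0.4203.
Known gains sum to -0.074 + 0.43 − 0.0853 + 0.073 = 0.3437.
g_dust = 0.4203 − 0.3437 = 0.08.

0.08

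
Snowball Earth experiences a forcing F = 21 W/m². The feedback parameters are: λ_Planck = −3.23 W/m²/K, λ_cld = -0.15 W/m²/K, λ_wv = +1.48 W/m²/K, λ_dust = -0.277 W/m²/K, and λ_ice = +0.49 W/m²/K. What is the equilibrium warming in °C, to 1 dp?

Net feedback parameter λ = (−3.23) + (-0.15) + (+1.48) + (-0.277) + (+0.49) = -1.687 W/m²/K.
ΔT = −F/λ = −21/(-1.687) = 12.4 °C.

12.4 °C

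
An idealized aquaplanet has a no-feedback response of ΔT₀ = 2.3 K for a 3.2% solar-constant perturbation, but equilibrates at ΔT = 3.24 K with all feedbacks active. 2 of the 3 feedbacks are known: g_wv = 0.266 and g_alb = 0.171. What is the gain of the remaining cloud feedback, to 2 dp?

-0.15

Amplification A = ΔT/ΔT₀ = 3.24/2.3 = 1.409.
Total gain g = 1 − 1/A = 1 − 1/1.409 = 0.2903.
Known gains sum to 0.266 + 0.171 = 0.437.
g_cld = 0.2903 − 0.437 = -0.15.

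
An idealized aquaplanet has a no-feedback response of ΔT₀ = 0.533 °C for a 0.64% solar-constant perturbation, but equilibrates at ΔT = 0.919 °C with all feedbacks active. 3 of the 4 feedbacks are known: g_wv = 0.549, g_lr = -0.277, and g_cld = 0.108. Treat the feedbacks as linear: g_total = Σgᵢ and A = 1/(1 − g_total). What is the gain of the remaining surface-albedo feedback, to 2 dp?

0.04

Amplification A = ΔT/ΔT₀ = 0.919/0.533 = 1.724.
Total gain g = 1 − 1/A = 1 − 1/1.724 = 0.42.
Known gains sum to 0.549 − 0.277 + 0.108 = 0.38.
g_alb = 0.42 − 0.38 = 0.04.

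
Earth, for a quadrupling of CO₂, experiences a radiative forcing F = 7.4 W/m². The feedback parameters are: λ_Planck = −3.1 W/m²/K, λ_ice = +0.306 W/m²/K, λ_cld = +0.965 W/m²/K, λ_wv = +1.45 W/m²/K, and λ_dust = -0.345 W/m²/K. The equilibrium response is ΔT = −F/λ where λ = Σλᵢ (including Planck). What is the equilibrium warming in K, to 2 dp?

Net feedback parameter λ = (−3.1) + (+0.306) + (+0.965) + (+1.45) + (-0.345) = -0.724 W/m²/K.
ΔT = −F/λ = −7.4/(-0.724) = 10.22 K.

10.22 K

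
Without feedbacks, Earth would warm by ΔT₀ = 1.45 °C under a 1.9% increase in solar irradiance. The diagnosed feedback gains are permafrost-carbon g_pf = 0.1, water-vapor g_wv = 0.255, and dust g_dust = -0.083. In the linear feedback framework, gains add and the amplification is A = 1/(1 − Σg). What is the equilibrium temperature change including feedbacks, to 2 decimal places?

Total gain g = 0.1 + 0.255 − 0.083 = 0.272.
Amplification A = 1/(1 − 0.272) = 1.374.
ΔT = 1.45 × 1.374 = 1.99 °C.

1.99 °C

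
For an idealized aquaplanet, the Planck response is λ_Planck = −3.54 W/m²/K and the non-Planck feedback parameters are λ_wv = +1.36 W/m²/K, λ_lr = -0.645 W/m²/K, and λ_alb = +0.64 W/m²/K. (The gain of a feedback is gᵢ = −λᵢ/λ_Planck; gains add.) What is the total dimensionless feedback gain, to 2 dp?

0.38

Convert to gains: g_wv = 1.36/3.54 = 0.3842; g_lr = -0.645/3.54 = -0.1822; g_alb = 0.64/3.54 = 0.1808.
Total gain g = 0.3828.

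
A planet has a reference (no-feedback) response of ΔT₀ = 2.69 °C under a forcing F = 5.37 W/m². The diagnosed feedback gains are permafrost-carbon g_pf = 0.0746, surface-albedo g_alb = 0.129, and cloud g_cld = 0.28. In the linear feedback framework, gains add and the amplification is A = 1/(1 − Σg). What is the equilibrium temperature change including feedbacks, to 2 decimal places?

5.21 °C

Total gain g = 0.0746 + 0.129 + 0.28 = 0.4836.
Amplification A = 1/(1 − 0.4836) = 1.936.
ΔT = 2.69 × 1.936 = 5.21 °C.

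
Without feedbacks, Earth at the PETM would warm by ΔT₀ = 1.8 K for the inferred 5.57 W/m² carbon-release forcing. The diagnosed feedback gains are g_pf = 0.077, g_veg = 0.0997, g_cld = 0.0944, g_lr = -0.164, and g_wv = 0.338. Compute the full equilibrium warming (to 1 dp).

3.2 K

Total gain g = 0.077 + 0.0997 + 0.0944 − 0.164 + 0.338 = 0.4451.
Amplification A = 1/(1 − 0.4451) = 1.802.
ΔT = 1.8 × 1.802 = 3.2 K.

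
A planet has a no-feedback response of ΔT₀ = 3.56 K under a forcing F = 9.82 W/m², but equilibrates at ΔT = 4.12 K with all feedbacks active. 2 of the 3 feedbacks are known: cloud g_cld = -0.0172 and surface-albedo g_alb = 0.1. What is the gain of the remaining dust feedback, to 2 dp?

0.05

Amplification A = ΔT/ΔT₀ = 4.12/3.56 = 1.157.
Total gain g = 1 − 1/A = 1 − 1/1.157 = 0.1357.
Known gains sum to -0.0172 + 0.1 = 0.0828.
g_dust = 0.1357 − 0.0828 = 0.05.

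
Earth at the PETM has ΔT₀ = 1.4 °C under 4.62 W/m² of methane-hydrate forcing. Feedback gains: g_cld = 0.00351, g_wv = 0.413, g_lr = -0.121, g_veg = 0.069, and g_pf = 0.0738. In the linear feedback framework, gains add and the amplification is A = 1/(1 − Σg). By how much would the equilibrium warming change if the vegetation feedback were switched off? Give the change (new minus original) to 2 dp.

Original: g = 0.43831, ΔT = 1.4/(1−0.43831) = 2.4925 °C.
Without vegetation: g' = 0.36931, ΔT' = 1.4/(1−0.36931) = 2.2198 °C.
Change = 2.2198 − 2.4925 = -0.27 °C.

-0.27 °C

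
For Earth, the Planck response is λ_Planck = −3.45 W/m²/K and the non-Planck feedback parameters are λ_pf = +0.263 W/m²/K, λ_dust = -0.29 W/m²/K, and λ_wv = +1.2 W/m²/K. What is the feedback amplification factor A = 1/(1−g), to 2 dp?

Convert to gains: g_pf = 0.263/3.45 = 0.07623; g_dust = -0.29/3.45 = -0.08406; g_wv = 1.2/3.45 = 0.3478.
Total gain g = 0.33997.
A = 1/(1 − 0.33997) = 1.52.

1.52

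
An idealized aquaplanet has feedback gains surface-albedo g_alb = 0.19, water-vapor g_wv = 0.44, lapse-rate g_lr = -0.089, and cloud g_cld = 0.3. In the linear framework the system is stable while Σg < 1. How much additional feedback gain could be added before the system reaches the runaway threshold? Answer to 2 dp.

Current total gain = 0.19 + 0.44 − 0.089 + 0.3 = 0.841.
Margin to runaway = 1 − 0.841 = 0.16.

0.16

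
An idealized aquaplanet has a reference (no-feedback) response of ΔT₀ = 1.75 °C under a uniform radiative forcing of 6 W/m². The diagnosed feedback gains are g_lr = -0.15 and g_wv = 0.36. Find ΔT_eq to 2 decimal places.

2.22 °C

Total gain g = -0.15 + 0.36 = 0.21.
Amplification A = 1/(1 − 0.21) = 1.266.
ΔT = 1.75 × 1.266 = 2.22 °C.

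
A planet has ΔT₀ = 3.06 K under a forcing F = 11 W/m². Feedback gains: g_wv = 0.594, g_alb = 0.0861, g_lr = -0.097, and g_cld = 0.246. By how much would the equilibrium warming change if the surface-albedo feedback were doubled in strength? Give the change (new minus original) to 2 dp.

18.18 K

Original: g = 0.8291, ΔT = 3.06/(1−0.8291) = 17.9052 K.
With doubled surface-albedo: g' = 0.9152, ΔT' = 3.06/(1−0.9152) = 36.0849 K.
Change = 36.0849 − 17.9052 = 18.18 K.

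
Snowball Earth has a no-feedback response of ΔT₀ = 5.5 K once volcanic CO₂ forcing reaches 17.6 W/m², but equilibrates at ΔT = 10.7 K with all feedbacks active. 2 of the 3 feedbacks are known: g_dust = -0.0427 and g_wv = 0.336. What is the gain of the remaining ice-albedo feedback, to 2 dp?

0.19

Amplification A = ΔT/ΔT₀ = 10.7/5.5 = 1.945.
Total gain g = 1 − 1/A = 1 − 1/1.945 = 0.4859.
Known gains sum to -0.0427 + 0.336 = 0.2933.
g_ice = 0.4859 − 0.2933 = 0.19.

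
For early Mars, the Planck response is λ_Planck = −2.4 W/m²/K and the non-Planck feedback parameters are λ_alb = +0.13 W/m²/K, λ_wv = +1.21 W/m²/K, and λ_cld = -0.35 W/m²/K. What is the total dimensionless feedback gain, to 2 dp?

0.41

Convert to gains: g_alb = 0.13/2.4 = 0.05417; g_wv = 1.21/2.4 = 0.5042; g_cld = -0.35/2.4 = -0.1458.
Total gain g = 0.41257.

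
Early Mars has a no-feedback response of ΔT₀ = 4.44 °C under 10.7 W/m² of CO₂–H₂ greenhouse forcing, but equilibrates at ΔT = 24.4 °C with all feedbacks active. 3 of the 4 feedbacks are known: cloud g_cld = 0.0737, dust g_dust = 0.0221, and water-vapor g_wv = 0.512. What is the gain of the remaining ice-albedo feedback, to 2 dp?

Amplification A = ΔT/ΔT₀ = 24.4/4.44 = 5.495.
Total gain g = 1 − 1/A = 1 − 1/5.495 = 0.818.
Known gains sum to 0.0737 + 0.0221 + 0.512 = 0.6078.
g_ice = 0.818 − 0.6078 = 0.21.

0.21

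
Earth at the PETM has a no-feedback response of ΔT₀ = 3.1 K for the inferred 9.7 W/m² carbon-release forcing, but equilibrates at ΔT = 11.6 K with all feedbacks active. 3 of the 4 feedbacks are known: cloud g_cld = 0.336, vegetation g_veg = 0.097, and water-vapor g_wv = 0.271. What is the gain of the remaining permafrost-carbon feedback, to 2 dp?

0.03

Amplification A = ΔT/ΔT₀ = 11.6/3.1 = 3.742.
Total gain g = 1 − 1/A = 1 − 1/3.742 = 0.7328.
Known gains sum to 0.336 + 0.097 + 0.271 = 0.704.
g_pf = 0.7328 − 0.704 = 0.03.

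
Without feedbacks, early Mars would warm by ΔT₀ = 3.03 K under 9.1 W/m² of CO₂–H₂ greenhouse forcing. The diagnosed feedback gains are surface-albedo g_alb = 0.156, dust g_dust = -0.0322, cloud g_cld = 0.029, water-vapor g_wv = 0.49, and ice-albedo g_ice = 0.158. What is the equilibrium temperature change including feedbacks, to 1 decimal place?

Total gain g = 0.156 − 0.0322 + 0.029 + 0.49 + 0.158 = 0.8008.
Amplification A = 1/(1 − 0.8008) = 5.02.
ΔT = 3.03 × 5.02 = 15.2 K.

15.2 K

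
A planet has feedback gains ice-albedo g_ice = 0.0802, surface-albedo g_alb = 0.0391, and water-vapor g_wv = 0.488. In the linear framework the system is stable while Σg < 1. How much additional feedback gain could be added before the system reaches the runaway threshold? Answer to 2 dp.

0.39

Current total gain = 0.0802 + 0.0391 + 0.488 = 0.6073.
Margin to runaway = 1 − 0.6073 = 0.39.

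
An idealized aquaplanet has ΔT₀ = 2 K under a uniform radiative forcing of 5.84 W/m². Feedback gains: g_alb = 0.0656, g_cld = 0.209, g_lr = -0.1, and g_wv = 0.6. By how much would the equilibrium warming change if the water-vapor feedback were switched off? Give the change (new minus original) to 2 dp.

-6.45 K

Original: g = 0.7746, ΔT = 2/(1−0.7746) = 8.8731 K.
Without water-vapor: g' = 0.1746, ΔT' = 2/(1−0.1746) = 2.4231 K.
Change = 2.4231 − 8.8731 = -6.45 K.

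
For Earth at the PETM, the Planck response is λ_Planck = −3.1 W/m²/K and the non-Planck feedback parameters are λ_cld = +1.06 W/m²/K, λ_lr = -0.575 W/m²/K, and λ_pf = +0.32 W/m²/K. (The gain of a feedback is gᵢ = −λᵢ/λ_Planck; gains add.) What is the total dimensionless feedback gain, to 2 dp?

Convert to gains: g_cld = 1.06/3.1 = 0.3419; g_lr = -0.575/3.1 = -0.1855; g_pf = 0.32/3.1 = 0.1032.
Total gain g = 0.2596.

0.26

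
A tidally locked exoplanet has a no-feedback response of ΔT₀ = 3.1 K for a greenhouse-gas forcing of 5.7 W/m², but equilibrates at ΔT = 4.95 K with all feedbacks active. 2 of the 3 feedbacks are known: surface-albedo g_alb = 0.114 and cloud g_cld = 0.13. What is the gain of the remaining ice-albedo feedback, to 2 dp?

Amplification A = ΔT/ΔT₀ = 4.95/3.1 = 1.597.
Total gain g = 1 − 1/A = 1 − 1/1.597 = 0.3738.
Known gains sum to 0.114 + 0.13 = 0.244.
g_ice = 0.3738 − 0.244 = 0.13.

0.13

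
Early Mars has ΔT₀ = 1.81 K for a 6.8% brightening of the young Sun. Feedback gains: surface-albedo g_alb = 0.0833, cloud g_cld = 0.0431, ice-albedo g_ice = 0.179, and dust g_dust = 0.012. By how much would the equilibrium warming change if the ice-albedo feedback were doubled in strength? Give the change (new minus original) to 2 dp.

0.94 K

Original: g = 0.3174, ΔT = 1.81/(1−0.3174) = 2.6516 K.
With doubled ice-albedo: g' = 0.4964, ΔT' = 1.81/(1−0.4964) = 3.5941 K.
Change = 3.5941 − 2.6516 = 0.94 K.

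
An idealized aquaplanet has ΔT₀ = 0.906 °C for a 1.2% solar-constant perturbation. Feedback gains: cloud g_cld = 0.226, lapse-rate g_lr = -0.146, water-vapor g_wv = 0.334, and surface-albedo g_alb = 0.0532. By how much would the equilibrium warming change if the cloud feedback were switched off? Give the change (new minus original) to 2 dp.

Original: g = 0.4672, ΔT = 0.906/(1−0.4672) = 1.7005 °C.
Without cloud: g' = 0.2412, ΔT' = 0.906/(1−0.2412) = 1.1940 °C.
Change = 1.1940 − 1.7005 = -0.51 °C.

-0.51 °C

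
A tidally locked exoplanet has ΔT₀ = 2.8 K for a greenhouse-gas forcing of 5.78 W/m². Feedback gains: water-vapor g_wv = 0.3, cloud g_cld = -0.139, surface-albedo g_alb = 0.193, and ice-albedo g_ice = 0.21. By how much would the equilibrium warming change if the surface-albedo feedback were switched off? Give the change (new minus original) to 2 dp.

-1.97 K

Original: g = 0.564, ΔT = 2.8/(1−0.564) = 6.4220 K.
Without surface-albedo: g' = 0.371, ΔT' = 2.8/(1−0.371) = 4.4515 K.
Change = 4.4515 − 6.4220 = -1.97 K.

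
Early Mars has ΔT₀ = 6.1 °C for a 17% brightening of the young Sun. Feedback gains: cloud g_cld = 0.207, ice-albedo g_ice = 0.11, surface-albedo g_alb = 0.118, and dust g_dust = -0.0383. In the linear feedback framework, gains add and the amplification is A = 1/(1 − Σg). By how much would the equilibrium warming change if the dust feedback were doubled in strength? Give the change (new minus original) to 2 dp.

Original: g = 0.3967, ΔT = 6.1/(1−0.3967) = 10.1111 °C.
With doubled dust: g' = 0.3584, ΔT' = 6.1/(1−0.3584) = 9.5075 °C.
Change = 9.5075 − 10.1111 = -0.60 °C.

-0.60 °C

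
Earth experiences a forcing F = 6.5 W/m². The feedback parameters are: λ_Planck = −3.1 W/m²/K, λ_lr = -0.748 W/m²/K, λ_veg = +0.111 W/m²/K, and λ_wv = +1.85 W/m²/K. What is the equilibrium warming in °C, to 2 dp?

3.44 °C

Net feedback parameter λ = (−3.1) + (-0.748) + (+0.111) + (+1.85) = -1.887 W/m²/K.
ΔT = −F/λ = −6.5/(-1.887) = 3.44 °C.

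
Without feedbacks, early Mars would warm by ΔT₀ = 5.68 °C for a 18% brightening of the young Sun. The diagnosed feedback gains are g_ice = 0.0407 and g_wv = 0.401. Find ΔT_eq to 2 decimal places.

Total gain g = 0.0407 + 0.401 = 0.4417.
Amplification A = 1/(1 − 0.4417) = 1.791.
ΔT = 5.68 × 1.791 = 10.17 °C.

10.17 °C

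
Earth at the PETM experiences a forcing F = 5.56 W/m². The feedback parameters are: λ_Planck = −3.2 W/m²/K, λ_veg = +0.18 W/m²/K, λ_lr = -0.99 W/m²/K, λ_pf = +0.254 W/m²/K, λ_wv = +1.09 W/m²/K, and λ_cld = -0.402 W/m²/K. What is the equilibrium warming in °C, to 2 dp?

Net feedback parameter λ = (−3.2) + (+0.18) + (-0.99) + (+0.254) + (+1.09) + (-0.402) = -3.068 W/m²/K.
ΔT = −F/λ = −5.56/(-3.068) = 1.81 °C.

1.81 °C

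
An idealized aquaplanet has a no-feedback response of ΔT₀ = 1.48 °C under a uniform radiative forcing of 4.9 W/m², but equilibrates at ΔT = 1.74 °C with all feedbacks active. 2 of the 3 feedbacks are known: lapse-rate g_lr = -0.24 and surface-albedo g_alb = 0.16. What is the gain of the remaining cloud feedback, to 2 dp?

0.23

Amplification A = ΔT/ΔT₀ = 1.74/1.48 = 1.176.
Total gain g = 1 − 1/A = 1 − 1/1.176 = 0.1497.
Known gains sum to -0.24 + 0.16 = -0.08.
g_cld = 0.1497 + 0.08 = 0.23.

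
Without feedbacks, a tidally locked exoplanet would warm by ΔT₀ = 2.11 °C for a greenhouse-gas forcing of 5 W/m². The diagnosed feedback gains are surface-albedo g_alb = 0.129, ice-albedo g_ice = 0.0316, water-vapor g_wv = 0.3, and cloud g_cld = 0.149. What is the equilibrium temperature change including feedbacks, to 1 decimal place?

Total gain g = 0.129 + 0.0316 + 0.3 + 0.149 = 0.6096.
Amplification A = 1/(1 − 0.6096) = 2.561.
ΔT = 2.11 × 2.561 = 5.4 °C.

5.4 °C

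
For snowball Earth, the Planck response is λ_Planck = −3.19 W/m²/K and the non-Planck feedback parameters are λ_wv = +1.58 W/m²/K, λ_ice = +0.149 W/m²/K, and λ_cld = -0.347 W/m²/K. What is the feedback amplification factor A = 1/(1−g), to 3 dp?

Convert to gains: g_wv = 1.58/3.19 = 0.4953; g_ice = 0.149/3.19 = 0.04671; g_cld = -0.347/3.19 = -0.1088.
Total gain g = 0.43321.
A = 1/(1 − 0.43321) = 1.764.

1.764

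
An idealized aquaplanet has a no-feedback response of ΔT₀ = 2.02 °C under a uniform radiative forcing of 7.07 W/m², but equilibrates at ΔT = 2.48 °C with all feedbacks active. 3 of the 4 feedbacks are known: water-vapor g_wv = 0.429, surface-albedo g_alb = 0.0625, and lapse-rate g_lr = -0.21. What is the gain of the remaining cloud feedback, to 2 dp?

Amplification A = ΔT/ΔT₀ = 2.48/2.02 = 1.228.
Total gain g = 1 − 1/A = 1 − 1/1.228 = 0.1857.
Known gains sum to 0.429 + 0.0625 − 0.21 = 0.2815.
g_cld = 0.1857 − 0.2815 = -0.10.

-0.10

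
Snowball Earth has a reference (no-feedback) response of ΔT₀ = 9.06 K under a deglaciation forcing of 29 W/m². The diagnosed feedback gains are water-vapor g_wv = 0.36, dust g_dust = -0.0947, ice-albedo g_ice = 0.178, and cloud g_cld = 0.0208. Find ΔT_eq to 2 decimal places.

Total gain g = 0.36 − 0.0947 + 0.178 + 0.0208 = 0.4641.
Amplification A = 1/(1 − 0.4641) = 1.866.
ΔT = 9.06 × 1.866 = 16.91 K.

16.91 K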